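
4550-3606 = 944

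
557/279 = 557/279 =2.00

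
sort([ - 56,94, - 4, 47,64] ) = [ - 56, - 4,47,64, 94 ]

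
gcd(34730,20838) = 6946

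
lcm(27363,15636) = 109452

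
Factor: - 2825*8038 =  - 22707350   =  - 2^1*5^2*113^1*4019^1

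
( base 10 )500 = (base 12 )358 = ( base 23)lh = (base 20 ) 150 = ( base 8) 764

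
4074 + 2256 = 6330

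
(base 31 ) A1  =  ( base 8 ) 467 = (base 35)8V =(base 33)9E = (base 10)311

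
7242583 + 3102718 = 10345301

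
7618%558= 364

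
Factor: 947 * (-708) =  - 670476 = -2^2*3^1*59^1*947^1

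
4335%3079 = 1256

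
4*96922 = 387688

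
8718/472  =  4359/236 = 18.47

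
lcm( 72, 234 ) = 936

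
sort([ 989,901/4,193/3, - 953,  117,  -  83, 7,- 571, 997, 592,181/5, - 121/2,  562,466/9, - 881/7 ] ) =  [- 953,-571, - 881/7, - 83, - 121/2,7,181/5, 466/9,193/3,117, 901/4, 562,592,989,  997 ]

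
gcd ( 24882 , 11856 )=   78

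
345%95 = 60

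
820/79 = 10 + 30/79 = 10.38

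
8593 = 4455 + 4138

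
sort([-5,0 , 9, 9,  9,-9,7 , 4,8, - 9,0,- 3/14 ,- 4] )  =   [ - 9, - 9, - 5,-4, - 3/14, 0, 0, 4, 7,8,9,9,9]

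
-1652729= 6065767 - 7718496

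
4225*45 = 190125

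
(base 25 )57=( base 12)B0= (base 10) 132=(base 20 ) 6C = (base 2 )10000100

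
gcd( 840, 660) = 60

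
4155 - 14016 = -9861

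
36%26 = 10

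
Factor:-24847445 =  - 5^1*7^1*709927^1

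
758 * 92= 69736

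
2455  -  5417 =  - 2962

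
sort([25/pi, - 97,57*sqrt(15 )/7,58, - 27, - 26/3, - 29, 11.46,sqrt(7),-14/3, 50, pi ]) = [ - 97,-29, - 27, - 26/3, - 14/3, sqrt(7 ), pi,25/pi, 11.46 , 57 * sqrt(15)/7,50,58] 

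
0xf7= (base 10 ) 247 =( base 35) 72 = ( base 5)1442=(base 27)94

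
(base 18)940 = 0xbac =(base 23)5EL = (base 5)43423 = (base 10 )2988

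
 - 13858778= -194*71437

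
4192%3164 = 1028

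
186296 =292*638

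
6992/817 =8 + 24/43 = 8.56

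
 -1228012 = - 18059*68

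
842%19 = 6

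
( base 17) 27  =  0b101001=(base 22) 1j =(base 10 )41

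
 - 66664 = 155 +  - 66819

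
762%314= 134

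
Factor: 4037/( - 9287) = - 11^1 * 37^ ( - 1)*251^(- 1)*367^1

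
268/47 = 5 + 33/47 = 5.70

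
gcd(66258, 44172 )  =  22086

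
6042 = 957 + 5085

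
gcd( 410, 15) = 5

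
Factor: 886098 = 2^1*3^1*23^1*6421^1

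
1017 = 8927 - 7910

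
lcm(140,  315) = 1260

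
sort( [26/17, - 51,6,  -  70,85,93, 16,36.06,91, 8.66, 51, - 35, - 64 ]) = [-70, - 64  , - 51 , -35 , 26/17,6,8.66,16, 36.06,51,85, 91,93 ] 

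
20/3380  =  1/169 = 0.01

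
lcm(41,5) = 205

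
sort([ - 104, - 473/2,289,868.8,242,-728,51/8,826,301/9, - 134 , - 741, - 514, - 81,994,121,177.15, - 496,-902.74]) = [ -902.74, - 741 ,-728,- 514, -496, - 473/2, - 134, - 104, - 81 , 51/8,301/9,121, 177.15,242, 289,826,868.8,994]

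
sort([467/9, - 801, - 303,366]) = [ - 801, - 303, 467/9, 366]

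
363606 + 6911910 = 7275516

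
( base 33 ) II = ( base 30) kc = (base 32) J4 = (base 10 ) 612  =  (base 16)264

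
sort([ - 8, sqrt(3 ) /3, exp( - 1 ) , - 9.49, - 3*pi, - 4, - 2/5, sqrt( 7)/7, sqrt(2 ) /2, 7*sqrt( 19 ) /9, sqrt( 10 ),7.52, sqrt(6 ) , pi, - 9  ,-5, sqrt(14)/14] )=[  -  9.49, - 3*pi, - 9, - 8,-5, - 4 , - 2/5, sqrt ( 14 ) /14,exp( - 1 ), sqrt(7 )/7, sqrt(3)/3,sqrt(2 )/2,  sqrt (6), pi, sqrt(10 ) , 7*sqrt(19 ) /9 , 7.52 ] 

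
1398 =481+917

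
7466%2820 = 1826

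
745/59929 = 745/59929 = 0.01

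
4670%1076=366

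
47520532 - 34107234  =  13413298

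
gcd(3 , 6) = 3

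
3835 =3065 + 770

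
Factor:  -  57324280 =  - 2^3*5^1*13^1*23^1*4793^1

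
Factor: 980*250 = 245000 = 2^3*5^4*7^2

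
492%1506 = 492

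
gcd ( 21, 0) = 21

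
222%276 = 222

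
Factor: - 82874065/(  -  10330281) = 3^( - 3)*5^1 * 13^( - 1)*17^1*19^(-1 )*1549^( - 1)* 974989^1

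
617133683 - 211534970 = 405598713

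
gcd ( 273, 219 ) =3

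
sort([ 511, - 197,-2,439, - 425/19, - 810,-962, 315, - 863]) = [-962,  -  863, - 810, - 197, - 425/19,-2, 315,439, 511] 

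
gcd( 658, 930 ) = 2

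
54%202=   54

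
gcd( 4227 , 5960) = 1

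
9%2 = 1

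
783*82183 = 64349289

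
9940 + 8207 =18147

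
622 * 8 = 4976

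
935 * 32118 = 30030330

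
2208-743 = 1465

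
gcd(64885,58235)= 95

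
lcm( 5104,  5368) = 311344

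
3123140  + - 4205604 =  - 1082464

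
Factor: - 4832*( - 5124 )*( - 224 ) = -5546053632 = - 2^12*3^1*7^2 * 61^1*151^1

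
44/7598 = 22/3799 = 0.01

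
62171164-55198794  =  6972370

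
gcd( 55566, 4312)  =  98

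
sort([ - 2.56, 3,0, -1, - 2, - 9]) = [ - 9, - 2.56, - 2,-1, 0 , 3]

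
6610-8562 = - 1952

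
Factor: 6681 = 3^1*17^1*131^1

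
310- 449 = -139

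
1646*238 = 391748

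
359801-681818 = - 322017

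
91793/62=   91793/62 = 1480.53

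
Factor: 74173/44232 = 2^( -3)*3^(  -  1 )*11^2 * 19^( - 1)*97^( - 1)*613^1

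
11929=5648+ 6281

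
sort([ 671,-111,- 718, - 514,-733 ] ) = [ - 733, - 718, - 514, -111, 671]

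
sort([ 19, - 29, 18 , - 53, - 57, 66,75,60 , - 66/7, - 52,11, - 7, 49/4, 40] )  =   [ - 57, - 53,- 52,  -  29 , - 66/7,- 7, 11,49/4,  18, 19, 40 , 60, 66, 75 ]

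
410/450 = 41/45 = 0.91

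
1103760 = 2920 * 378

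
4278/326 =2139/163 = 13.12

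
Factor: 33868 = 2^2*8467^1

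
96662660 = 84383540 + 12279120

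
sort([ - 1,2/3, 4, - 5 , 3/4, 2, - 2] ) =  [ - 5,  -  2,  -  1,2/3,3/4, 2,4 ]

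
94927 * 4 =379708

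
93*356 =33108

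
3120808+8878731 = 11999539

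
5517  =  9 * 613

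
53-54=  - 1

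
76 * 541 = 41116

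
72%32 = 8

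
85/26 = 3 + 7/26=3.27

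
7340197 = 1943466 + 5396731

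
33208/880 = 4151/110 = 37.74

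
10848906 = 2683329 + 8165577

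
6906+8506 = 15412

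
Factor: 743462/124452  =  371731/62226 = 2^(-1 )*3^( - 2)*251^1  *1481^1*3457^( - 1 )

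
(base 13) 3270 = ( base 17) 174g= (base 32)6RC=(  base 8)15554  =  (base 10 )7020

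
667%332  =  3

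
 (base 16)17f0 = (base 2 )1011111110000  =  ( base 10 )6128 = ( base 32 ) 5vg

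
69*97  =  6693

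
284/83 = 3 +35/83= 3.42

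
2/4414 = 1/2207 = 0.00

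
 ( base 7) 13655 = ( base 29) 4DN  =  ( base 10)3764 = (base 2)111010110100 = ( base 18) bb2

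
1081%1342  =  1081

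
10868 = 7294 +3574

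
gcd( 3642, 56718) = 6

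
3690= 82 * 45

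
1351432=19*71128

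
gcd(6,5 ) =1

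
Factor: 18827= 67^1*281^1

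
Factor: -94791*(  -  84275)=7988511525 = 3^1*5^2 *19^1* 1663^1*3371^1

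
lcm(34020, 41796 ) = 1462860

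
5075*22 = 111650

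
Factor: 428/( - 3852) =- 1/9= - 3^( - 2 )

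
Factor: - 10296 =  - 2^3*3^2*11^1 * 13^1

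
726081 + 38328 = 764409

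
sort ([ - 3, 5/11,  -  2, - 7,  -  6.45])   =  [-7,-6.45, - 3, - 2, 5/11 ]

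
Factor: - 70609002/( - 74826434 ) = 3^1*  2657^( - 1)*14081^(-1)*11768167^1 = 35304501/37413217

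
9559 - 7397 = 2162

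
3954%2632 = 1322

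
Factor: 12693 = 3^1*4231^1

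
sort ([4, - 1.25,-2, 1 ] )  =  [ - 2, - 1.25,1,4]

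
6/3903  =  2/1301 = 0.00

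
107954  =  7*15422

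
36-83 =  - 47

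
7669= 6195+1474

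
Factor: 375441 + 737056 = 1112497 = 17^1*31^1*2111^1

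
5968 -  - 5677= 11645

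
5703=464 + 5239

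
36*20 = 720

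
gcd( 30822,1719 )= 3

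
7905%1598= 1513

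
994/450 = 2 + 47/225 = 2.21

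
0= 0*3267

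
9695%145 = 125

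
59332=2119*28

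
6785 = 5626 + 1159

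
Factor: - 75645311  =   - 7^1 * 29^1 * 372637^1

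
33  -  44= - 11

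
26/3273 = 26/3273 = 0.01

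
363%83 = 31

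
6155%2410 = 1335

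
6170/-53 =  - 117 + 31/53  =  - 116.42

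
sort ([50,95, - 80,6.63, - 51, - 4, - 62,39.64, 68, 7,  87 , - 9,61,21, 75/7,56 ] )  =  [ - 80, - 62, - 51,-9, - 4,6.63, 7 , 75/7,21,  39.64, 50, 56, 61,68,87,95 ] 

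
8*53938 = 431504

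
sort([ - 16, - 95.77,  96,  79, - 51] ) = [- 95.77, - 51, - 16, 79, 96 ] 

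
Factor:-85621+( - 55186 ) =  - 140807 = - 139^1*1013^1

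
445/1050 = 89/210 = 0.42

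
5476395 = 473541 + 5002854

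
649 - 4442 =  - 3793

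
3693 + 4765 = 8458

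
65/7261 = 65/7261 = 0.01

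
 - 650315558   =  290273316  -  940588874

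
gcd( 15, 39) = 3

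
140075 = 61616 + 78459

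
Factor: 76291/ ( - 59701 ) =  - 23^1 *31^1*107^1*227^( - 1)*263^( - 1) 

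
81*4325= 350325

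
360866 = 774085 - 413219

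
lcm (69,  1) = 69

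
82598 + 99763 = 182361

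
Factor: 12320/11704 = 2^2 *5^1*19^(-1) = 20/19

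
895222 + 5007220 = 5902442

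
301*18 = 5418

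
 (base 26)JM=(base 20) 15g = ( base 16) 204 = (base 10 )516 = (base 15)246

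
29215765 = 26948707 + 2267058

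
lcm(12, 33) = 132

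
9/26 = 9/26= 0.35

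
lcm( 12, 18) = 36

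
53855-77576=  - 23721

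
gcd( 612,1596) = 12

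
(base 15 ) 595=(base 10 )1265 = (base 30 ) 1C5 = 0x4f1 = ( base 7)3455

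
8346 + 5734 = 14080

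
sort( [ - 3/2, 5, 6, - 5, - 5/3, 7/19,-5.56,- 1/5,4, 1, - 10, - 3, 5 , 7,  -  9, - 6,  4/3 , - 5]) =[ - 10,-9, - 6,-5.56, - 5, - 5,-3,-5/3, - 3/2,-1/5, 7/19,1, 4/3,4,5, 5  ,  6, 7] 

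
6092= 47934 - 41842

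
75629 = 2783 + 72846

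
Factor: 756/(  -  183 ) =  -252/61 = - 2^2*3^2*7^1*61^( - 1) 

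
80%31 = 18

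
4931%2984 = 1947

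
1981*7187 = 14237447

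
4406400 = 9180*480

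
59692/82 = 29846/41 = 727.95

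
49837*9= 448533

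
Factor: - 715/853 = -5^1*11^1*13^1*853^( - 1 )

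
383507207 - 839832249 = -456325042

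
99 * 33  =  3267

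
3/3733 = 3/3733=0.00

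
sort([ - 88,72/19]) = [ - 88,72/19] 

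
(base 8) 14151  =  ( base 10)6249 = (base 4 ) 1201221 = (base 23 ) BIG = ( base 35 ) 53j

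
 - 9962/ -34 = 293/1 = 293.00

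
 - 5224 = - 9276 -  - 4052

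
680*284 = 193120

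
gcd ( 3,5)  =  1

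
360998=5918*61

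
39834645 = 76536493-36701848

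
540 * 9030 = 4876200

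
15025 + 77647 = 92672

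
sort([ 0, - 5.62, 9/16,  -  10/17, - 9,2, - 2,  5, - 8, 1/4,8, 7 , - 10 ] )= [ - 10 ,  -  9,  -  8, - 5.62 , - 2,-10/17,  0, 1/4,9/16,2,5,7,8]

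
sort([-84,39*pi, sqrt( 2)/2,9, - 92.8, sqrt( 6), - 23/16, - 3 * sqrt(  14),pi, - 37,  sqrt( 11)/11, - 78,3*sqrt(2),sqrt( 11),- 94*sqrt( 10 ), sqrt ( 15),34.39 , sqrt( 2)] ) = [ - 94*  sqrt( 10 ), - 92.8, - 84 , - 78  ,-37, - 3*sqrt( 14),-23/16, sqrt( 11)/11,sqrt( 2) /2,sqrt( 2 ), sqrt(6),pi , sqrt( 11 ), sqrt(15 ),3*sqrt( 2),9,34.39,39*pi ]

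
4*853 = 3412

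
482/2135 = 482/2135 = 0.23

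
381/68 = 5  +  41/68 = 5.60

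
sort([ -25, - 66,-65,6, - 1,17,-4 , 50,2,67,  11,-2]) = [ - 66, - 65,  -  25, - 4,- 2,  -  1, 2, 6,11, 17,50,67 ]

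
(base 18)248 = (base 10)728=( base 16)2d8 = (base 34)LE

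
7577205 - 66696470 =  - 59119265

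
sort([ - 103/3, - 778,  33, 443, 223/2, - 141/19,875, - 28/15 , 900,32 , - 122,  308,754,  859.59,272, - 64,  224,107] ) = [ - 778, - 122 ,-64, - 103/3, - 141/19, - 28/15, 32,  33, 107 , 223/2,  224, 272,  308, 443 , 754,859.59,875,900]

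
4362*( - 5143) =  - 22433766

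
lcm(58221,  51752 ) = 465768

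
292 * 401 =117092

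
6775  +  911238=918013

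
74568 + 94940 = 169508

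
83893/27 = 83893/27  =  3107.15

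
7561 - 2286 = 5275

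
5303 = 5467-164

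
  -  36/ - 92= 9/23 = 0.39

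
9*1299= 11691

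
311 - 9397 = -9086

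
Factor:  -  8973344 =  - 2^5*61^1*4597^1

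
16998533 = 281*60493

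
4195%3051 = 1144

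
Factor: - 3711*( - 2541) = 3^2*7^1*11^2 * 1237^1 = 9429651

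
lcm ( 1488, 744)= 1488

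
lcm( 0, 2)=0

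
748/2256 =187/564 =0.33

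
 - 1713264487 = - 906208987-807055500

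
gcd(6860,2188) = 4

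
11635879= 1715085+9920794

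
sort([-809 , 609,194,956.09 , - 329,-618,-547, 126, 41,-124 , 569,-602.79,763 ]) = [ - 809, - 618, - 602.79, - 547, - 329,  -  124,  41,126, 194, 569,  609,763,956.09 ] 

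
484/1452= 1/3=0.33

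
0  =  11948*0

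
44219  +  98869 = 143088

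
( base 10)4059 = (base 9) 5510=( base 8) 7733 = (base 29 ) 4NS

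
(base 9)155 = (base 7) 245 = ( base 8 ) 203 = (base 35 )3q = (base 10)131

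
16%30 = 16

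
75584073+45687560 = 121271633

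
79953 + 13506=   93459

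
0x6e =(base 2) 1101110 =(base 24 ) 4E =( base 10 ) 110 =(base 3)11002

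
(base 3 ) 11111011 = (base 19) 913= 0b110011000111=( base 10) 3271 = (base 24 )5G7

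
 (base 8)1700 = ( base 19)2CA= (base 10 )960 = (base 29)143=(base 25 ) 1DA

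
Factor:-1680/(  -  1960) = 6/7 = 2^1*3^1*7^(- 1) 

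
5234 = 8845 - 3611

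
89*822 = 73158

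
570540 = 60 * 9509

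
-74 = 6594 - 6668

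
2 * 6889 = 13778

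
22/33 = 2/3  =  0.67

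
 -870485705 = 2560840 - 873046545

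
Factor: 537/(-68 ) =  - 2^( - 2 )*3^1*17^( - 1)*179^1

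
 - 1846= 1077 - 2923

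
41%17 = 7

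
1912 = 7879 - 5967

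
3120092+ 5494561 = 8614653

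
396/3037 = 396/3037 = 0.13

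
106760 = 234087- 127327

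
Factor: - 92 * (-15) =1380 = 2^2*3^1* 5^1 * 23^1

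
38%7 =3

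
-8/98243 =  - 8/98243 = - 0.00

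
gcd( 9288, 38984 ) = 8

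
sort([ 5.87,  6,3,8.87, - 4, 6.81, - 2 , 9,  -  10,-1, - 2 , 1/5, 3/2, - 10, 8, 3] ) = [ - 10, -10,  -  4, - 2, - 2,-1, 1/5, 3/2, 3,3,5.87,6,6.81,8, 8.87, 9 ] 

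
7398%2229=711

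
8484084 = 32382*262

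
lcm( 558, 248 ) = 2232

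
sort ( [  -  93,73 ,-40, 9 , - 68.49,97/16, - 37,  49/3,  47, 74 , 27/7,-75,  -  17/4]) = [ - 93,-75, - 68.49, - 40  , - 37,-17/4, 27/7,  97/16,9, 49/3, 47, 73, 74]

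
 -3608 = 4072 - 7680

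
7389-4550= 2839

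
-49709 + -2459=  - 52168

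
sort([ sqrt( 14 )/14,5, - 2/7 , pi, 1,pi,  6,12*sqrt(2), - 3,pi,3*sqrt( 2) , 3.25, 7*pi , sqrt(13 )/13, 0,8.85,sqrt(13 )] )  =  [ - 3,-2/7,0,  sqrt(14) /14,  sqrt( 13) /13,1,pi , pi, pi , 3.25,  sqrt(13), 3 * sqrt(2) , 5, 6, 8.85, 12*sqrt ( 2 ),  7 * pi ] 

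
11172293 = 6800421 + 4371872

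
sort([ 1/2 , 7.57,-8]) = [- 8,1/2,7.57] 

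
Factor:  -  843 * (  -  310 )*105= 27439650  =  2^1*3^2*5^2*7^1*31^1*281^1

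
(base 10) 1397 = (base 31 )1E2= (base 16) 575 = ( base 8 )2565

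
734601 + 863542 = 1598143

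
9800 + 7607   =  17407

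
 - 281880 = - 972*290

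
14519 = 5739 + 8780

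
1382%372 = 266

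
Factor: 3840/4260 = 2^6*71^( - 1 )=64/71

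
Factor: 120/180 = 2/3 = 2^1 * 3^( - 1)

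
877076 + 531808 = 1408884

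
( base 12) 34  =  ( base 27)1d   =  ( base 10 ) 40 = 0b101000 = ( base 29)1b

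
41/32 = 41/32 =1.28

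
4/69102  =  2/34551 =0.00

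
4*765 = 3060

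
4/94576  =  1/23644= 0.00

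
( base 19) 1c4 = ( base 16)251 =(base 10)593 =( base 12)415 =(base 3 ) 210222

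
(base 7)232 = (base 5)441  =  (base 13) 94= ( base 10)121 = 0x79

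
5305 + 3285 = 8590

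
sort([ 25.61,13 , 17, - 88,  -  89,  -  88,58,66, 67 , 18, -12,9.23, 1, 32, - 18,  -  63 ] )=[ - 89,-88,-88, - 63, - 18, -12,1,9.23,13, 17,  18,25.61,32, 58,66, 67]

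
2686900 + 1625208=4312108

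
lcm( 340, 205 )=13940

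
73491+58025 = 131516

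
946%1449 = 946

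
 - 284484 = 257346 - 541830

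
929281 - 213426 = 715855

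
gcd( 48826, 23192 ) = 2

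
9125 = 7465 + 1660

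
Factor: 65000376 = 2^3*3^2*7^1*128969^1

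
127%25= 2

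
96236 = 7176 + 89060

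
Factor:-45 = -3^2*5^1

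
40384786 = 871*46366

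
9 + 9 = 18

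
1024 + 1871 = 2895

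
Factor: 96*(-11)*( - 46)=2^6*3^1*11^1*23^1 = 48576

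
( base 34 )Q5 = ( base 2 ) 1101111001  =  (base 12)621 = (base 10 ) 889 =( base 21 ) 207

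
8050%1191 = 904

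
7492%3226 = 1040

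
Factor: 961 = 31^2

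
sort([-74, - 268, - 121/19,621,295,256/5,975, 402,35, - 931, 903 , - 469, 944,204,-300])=[-931,  -  469, - 300,- 268,-74, - 121/19 , 35,256/5,  204  ,  295,402,621, 903,944, 975]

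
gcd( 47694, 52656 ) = 6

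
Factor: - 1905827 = -7^1 *11^1*53^1 * 467^1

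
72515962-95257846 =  - 22741884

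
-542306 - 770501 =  - 1312807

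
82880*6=497280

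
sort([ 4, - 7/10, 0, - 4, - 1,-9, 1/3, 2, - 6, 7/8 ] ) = [ - 9, - 6,-4, - 1, - 7/10, 0,1/3,  7/8 , 2,  4]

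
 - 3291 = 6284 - 9575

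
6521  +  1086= 7607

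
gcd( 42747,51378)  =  3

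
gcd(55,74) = 1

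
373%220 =153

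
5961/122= 48  +  105/122 = 48.86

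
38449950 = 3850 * 9987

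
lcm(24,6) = 24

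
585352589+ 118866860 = 704219449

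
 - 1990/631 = -1990/631 =- 3.15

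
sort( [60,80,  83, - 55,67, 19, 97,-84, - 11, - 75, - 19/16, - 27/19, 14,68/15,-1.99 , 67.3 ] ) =[ - 84, - 75, - 55, - 11, - 1.99, - 27/19, - 19/16, 68/15, 14, 19, 60, 67, 67.3,80, 83,  97] 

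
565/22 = 25 + 15/22 = 25.68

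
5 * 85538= 427690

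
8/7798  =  4/3899 = 0.00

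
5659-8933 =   -  3274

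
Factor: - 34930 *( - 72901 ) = 2^1*5^1*7^1 * 499^1*72901^1= 2546431930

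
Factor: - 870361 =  -137^1*6353^1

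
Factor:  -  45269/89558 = -6467/12794 = -2^(- 1)*29^1*223^1*6397^(-1)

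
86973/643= 86973/643 = 135.26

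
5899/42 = 140+19/42= 140.45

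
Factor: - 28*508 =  - 14224 = - 2^4*7^1*127^1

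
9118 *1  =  9118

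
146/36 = 73/18 = 4.06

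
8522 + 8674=17196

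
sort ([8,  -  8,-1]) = [ - 8, - 1,8 ]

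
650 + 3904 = 4554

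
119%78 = 41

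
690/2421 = 230/807 = 0.29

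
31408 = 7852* 4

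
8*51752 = 414016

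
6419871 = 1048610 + 5371261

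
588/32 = 18+3/8= 18.38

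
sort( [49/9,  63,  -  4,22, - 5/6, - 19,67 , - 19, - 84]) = [ - 84, - 19, - 19, - 4, - 5/6,49/9,22,63,67] 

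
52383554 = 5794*9041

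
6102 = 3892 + 2210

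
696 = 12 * 58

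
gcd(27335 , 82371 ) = 1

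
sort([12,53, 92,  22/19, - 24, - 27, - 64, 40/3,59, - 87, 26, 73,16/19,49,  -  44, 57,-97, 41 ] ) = [ - 97,  -  87,  -  64, - 44, - 27, - 24, 16/19, 22/19,12,40/3, 26, 41, 49,  53,57,59, 73, 92 ] 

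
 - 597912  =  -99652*6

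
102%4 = 2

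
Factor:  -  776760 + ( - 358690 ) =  - 2^1*5^2*22709^1= - 1135450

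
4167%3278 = 889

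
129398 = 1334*97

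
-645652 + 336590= - 309062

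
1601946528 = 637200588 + 964745940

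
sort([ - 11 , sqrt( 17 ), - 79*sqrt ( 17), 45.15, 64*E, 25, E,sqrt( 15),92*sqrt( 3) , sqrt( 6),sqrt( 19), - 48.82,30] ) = [-79*sqrt(17 ),-48.82, - 11 , sqrt(6), E , sqrt(15),sqrt( 17 ), sqrt( 19),  25, 30, 45.15, 92*sqrt(3) , 64*E]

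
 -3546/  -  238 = 14 + 107/119 = 14.90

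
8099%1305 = 269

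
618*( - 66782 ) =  - 41271276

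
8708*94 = 818552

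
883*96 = 84768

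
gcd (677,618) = 1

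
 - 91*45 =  - 4095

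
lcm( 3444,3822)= 313404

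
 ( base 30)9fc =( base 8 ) 20562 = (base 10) 8562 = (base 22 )HF4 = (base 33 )7sf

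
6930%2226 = 252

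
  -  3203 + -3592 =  - 6795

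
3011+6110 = 9121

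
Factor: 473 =11^1*43^1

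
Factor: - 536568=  - 2^3*3^1*79^1*283^1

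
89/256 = 89/256 =0.35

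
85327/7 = 12189 + 4/7 =12189.57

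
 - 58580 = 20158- 78738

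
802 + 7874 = 8676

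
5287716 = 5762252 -474536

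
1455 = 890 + 565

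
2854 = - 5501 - -8355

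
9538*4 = 38152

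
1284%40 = 4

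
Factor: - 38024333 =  - 1871^1*20323^1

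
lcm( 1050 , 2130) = 74550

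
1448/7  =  206 + 6/7 = 206.86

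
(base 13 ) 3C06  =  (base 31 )8u7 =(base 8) 20661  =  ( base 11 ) 6531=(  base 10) 8625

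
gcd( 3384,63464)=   8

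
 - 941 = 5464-6405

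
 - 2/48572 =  - 1+24285/24286 = - 0.00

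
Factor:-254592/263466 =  - 832/861  =  -2^6 * 3^( - 1)*7^( - 1)* 13^1*41^(-1 )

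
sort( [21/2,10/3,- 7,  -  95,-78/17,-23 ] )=[  -  95, - 23 , - 7,-78/17,  10/3,21/2 ]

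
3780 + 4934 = 8714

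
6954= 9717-2763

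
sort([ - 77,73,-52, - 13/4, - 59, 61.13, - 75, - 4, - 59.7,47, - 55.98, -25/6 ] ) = [ - 77,- 75,-59.7,- 59,-55.98,  -  52, - 25/6,-4, - 13/4, 47,61.13,73]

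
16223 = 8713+7510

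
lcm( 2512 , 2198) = 17584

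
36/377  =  36/377 =0.10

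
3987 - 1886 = 2101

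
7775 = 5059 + 2716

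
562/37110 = 281/18555 = 0.02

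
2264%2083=181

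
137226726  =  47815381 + 89411345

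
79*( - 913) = -72127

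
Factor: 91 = 7^1*13^1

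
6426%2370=1686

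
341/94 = 3+59/94= 3.63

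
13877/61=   227 + 30/61 = 227.49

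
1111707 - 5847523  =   - 4735816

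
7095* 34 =241230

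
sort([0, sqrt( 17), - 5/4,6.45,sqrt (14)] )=[ - 5/4,0,sqrt(14 ),sqrt(17 ),6.45]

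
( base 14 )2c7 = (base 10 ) 567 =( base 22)13H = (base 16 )237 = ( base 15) 27C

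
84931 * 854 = 72531074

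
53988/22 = 2454 = 2454.00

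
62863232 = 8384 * 7498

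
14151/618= 4717/206 = 22.90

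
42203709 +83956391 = 126160100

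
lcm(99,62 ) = 6138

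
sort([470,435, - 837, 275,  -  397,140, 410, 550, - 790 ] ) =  [ - 837, - 790, - 397, 140,275,410, 435, 470, 550]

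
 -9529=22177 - 31706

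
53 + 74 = 127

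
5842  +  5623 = 11465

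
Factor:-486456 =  - 2^3*3^1*20269^1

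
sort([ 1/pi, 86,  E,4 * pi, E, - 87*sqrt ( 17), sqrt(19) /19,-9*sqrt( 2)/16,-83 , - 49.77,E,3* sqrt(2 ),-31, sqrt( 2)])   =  [ - 87*sqrt(17 ) , - 83,-49.77 , - 31, - 9 * sqrt( 2) /16 , sqrt ( 19)/19, 1/pi, sqrt (2) , E, E, E, 3*sqrt( 2), 4*pi , 86 ]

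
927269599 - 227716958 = 699552641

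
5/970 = 1/194 = 0.01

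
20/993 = 20/993 = 0.02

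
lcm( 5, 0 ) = 0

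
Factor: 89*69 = 6141 = 3^1*23^1*89^1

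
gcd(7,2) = 1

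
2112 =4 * 528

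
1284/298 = 642/149 = 4.31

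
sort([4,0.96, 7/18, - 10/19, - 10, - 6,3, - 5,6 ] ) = [ - 10, - 6, - 5, - 10/19, 7/18, 0.96,3, 4, 6] 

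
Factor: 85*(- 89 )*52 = -393380 = - 2^2*5^1 * 13^1 * 17^1*89^1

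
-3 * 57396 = -172188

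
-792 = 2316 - 3108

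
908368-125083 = 783285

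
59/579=59/579 = 0.10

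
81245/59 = 81245/59   =  1377.03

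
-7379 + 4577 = - 2802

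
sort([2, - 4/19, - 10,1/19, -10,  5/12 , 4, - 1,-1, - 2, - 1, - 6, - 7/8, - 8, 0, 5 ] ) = [ - 10, - 10, - 8, - 6, - 2, - 1, - 1, - 1, - 7/8,-4/19,0 , 1/19,5/12,2, 4,5]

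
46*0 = 0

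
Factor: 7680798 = 2^1*3^3*142237^1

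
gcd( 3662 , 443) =1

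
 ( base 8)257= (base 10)175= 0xaf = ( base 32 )5F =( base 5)1200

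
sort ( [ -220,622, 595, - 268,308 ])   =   [-268,-220, 308, 595, 622 ]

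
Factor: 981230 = 2^1*5^1*98123^1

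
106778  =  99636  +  7142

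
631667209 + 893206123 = 1524873332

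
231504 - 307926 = -76422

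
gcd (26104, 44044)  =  52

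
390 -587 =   -  197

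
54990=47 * 1170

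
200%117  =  83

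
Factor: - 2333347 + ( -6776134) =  - 9109481 = - 53^1 * 171877^1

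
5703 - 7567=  - 1864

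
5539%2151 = 1237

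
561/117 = 4 + 31/39 = 4.79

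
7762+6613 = 14375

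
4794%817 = 709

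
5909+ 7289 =13198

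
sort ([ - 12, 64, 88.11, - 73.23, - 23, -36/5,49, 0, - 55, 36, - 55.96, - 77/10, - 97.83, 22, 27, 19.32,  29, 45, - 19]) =[-97.83, - 73.23, - 55.96, - 55, - 23, - 19,-12, - 77/10, - 36/5, 0,19.32, 22,27,29, 36, 45, 49, 64, 88.11 ]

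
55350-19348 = 36002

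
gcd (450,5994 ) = 18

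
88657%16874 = 4287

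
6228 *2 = 12456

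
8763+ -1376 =7387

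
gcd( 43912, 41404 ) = 44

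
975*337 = 328575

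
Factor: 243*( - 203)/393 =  - 16443/131  =  -3^4 * 7^1*29^1  *131^(  -  1)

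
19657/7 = 2808 + 1/7=2808.14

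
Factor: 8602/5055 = 2^1*3^(-1 )*5^ ( - 1 )*11^1*17^1 * 23^1*337^( - 1 ) 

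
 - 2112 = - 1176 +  - 936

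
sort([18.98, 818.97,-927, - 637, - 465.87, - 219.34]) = [ - 927,-637, - 465.87, - 219.34, 18.98,818.97 ] 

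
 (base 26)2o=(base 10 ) 76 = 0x4C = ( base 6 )204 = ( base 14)56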